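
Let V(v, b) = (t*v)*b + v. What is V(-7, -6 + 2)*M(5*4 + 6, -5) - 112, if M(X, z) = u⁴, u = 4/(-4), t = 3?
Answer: -35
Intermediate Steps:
u = -1 (u = 4*(-¼) = -1)
M(X, z) = 1 (M(X, z) = (-1)⁴ = 1)
V(v, b) = v + 3*b*v (V(v, b) = (3*v)*b + v = 3*b*v + v = v + 3*b*v)
V(-7, -6 + 2)*M(5*4 + 6, -5) - 112 = -7*(1 + 3*(-6 + 2))*1 - 112 = -7*(1 + 3*(-4))*1 - 112 = -7*(1 - 12)*1 - 112 = -7*(-11)*1 - 112 = 77*1 - 112 = 77 - 112 = -35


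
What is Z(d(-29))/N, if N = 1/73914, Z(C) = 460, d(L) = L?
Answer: 34000440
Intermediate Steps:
N = 1/73914 ≈ 1.3529e-5
Z(d(-29))/N = 460/(1/73914) = 460*73914 = 34000440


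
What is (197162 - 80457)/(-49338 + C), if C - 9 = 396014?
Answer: 23341/69337 ≈ 0.33663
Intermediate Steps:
C = 396023 (C = 9 + 396014 = 396023)
(197162 - 80457)/(-49338 + C) = (197162 - 80457)/(-49338 + 396023) = 116705/346685 = 116705*(1/346685) = 23341/69337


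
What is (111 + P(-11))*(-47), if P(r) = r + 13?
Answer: -5311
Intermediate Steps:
P(r) = 13 + r
(111 + P(-11))*(-47) = (111 + (13 - 11))*(-47) = (111 + 2)*(-47) = 113*(-47) = -5311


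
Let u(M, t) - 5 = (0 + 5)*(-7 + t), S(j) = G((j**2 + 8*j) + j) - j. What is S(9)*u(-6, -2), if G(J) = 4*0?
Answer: 360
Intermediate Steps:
G(J) = 0
S(j) = -j (S(j) = 0 - j = -j)
u(M, t) = -30 + 5*t (u(M, t) = 5 + (0 + 5)*(-7 + t) = 5 + 5*(-7 + t) = 5 + (-35 + 5*t) = -30 + 5*t)
S(9)*u(-6, -2) = (-1*9)*(-30 + 5*(-2)) = -9*(-30 - 10) = -9*(-40) = 360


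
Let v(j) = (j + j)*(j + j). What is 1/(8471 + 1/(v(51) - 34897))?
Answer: 24493/207480202 ≈ 0.00011805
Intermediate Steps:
v(j) = 4*j² (v(j) = (2*j)*(2*j) = 4*j²)
1/(8471 + 1/(v(51) - 34897)) = 1/(8471 + 1/(4*51² - 34897)) = 1/(8471 + 1/(4*2601 - 34897)) = 1/(8471 + 1/(10404 - 34897)) = 1/(8471 + 1/(-24493)) = 1/(8471 - 1/24493) = 1/(207480202/24493) = 24493/207480202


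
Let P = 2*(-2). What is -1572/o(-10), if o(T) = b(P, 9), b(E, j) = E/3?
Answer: 1179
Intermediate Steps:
P = -4
b(E, j) = E/3 (b(E, j) = E*(1/3) = E/3)
o(T) = -4/3 (o(T) = (1/3)*(-4) = -4/3)
-1572/o(-10) = -1572/(-4/3) = -1572*(-3/4) = 1179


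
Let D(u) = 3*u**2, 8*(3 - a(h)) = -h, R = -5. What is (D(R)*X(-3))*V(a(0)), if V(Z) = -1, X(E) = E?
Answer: 225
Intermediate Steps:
a(h) = 3 + h/8 (a(h) = 3 - (-1)*h/8 = 3 + h/8)
(D(R)*X(-3))*V(a(0)) = ((3*(-5)**2)*(-3))*(-1) = ((3*25)*(-3))*(-1) = (75*(-3))*(-1) = -225*(-1) = 225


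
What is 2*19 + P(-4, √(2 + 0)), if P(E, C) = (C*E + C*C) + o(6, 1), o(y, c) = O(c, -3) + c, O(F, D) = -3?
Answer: 38 - 4*√2 ≈ 32.343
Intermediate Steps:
o(y, c) = -3 + c
P(E, C) = -2 + C² + C*E (P(E, C) = (C*E + C*C) + (-3 + 1) = (C*E + C²) - 2 = (C² + C*E) - 2 = -2 + C² + C*E)
2*19 + P(-4, √(2 + 0)) = 2*19 + (-2 + (√(2 + 0))² + √(2 + 0)*(-4)) = 38 + (-2 + (√2)² + √2*(-4)) = 38 + (-2 + 2 - 4*√2) = 38 - 4*√2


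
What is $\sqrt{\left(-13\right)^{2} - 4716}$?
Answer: $i \sqrt{4547} \approx 67.431 i$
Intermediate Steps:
$\sqrt{\left(-13\right)^{2} - 4716} = \sqrt{169 - 4716} = \sqrt{-4547} = i \sqrt{4547}$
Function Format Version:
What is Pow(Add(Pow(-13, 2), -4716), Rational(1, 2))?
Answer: Mul(I, Pow(4547, Rational(1, 2))) ≈ Mul(67.431, I)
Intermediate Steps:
Pow(Add(Pow(-13, 2), -4716), Rational(1, 2)) = Pow(Add(169, -4716), Rational(1, 2)) = Pow(-4547, Rational(1, 2)) = Mul(I, Pow(4547, Rational(1, 2)))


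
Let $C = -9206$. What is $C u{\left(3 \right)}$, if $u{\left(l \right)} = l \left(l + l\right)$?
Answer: $-165708$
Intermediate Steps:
$u{\left(l \right)} = 2 l^{2}$ ($u{\left(l \right)} = l 2 l = 2 l^{2}$)
$C u{\left(3 \right)} = - 9206 \cdot 2 \cdot 3^{2} = - 9206 \cdot 2 \cdot 9 = \left(-9206\right) 18 = -165708$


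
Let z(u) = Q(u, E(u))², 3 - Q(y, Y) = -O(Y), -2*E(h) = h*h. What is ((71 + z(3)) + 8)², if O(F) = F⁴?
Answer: 1909611777801025/65536 ≈ 2.9138e+10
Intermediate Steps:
E(h) = -h²/2 (E(h) = -h*h/2 = -h²/2)
Q(y, Y) = 3 + Y⁴ (Q(y, Y) = 3 - (-1)*Y⁴ = 3 + Y⁴)
z(u) = (3 + u⁸/16)² (z(u) = (3 + (-u²/2)⁴)² = (3 + u⁸/16)²)
((71 + z(3)) + 8)² = ((71 + (48 + 3⁸)²/256) + 8)² = ((71 + (48 + 6561)²/256) + 8)² = ((71 + (1/256)*6609²) + 8)² = ((71 + (1/256)*43678881) + 8)² = ((71 + 43678881/256) + 8)² = (43697057/256 + 8)² = (43699105/256)² = 1909611777801025/65536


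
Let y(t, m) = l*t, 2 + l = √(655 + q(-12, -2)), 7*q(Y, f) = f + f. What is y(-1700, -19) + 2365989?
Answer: 2369389 - 5100*√3563/7 ≈ 2.3259e+6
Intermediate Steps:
q(Y, f) = 2*f/7 (q(Y, f) = (f + f)/7 = (2*f)/7 = 2*f/7)
l = -2 + 3*√3563/7 (l = -2 + √(655 + (2/7)*(-2)) = -2 + √(655 - 4/7) = -2 + √(4581/7) = -2 + 3*√3563/7 ≈ 23.582)
y(t, m) = t*(-2 + 3*√3563/7) (y(t, m) = (-2 + 3*√3563/7)*t = t*(-2 + 3*√3563/7))
y(-1700, -19) + 2365989 = (⅐)*(-1700)*(-14 + 3*√3563) + 2365989 = (3400 - 5100*√3563/7) + 2365989 = 2369389 - 5100*√3563/7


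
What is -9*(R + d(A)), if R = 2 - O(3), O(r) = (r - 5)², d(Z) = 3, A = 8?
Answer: -9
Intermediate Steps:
O(r) = (-5 + r)²
R = -2 (R = 2 - (-5 + 3)² = 2 - 1*(-2)² = 2 - 1*4 = 2 - 4 = -2)
-9*(R + d(A)) = -9*(-2 + 3) = -9*1 = -9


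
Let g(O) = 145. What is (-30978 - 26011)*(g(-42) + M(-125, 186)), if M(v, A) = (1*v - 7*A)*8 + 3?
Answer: 642152052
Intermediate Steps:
M(v, A) = 3 - 56*A + 8*v (M(v, A) = (v - 7*A)*8 + 3 = (-56*A + 8*v) + 3 = 3 - 56*A + 8*v)
(-30978 - 26011)*(g(-42) + M(-125, 186)) = (-30978 - 26011)*(145 + (3 - 56*186 + 8*(-125))) = -56989*(145 + (3 - 10416 - 1000)) = -56989*(145 - 11413) = -56989*(-11268) = 642152052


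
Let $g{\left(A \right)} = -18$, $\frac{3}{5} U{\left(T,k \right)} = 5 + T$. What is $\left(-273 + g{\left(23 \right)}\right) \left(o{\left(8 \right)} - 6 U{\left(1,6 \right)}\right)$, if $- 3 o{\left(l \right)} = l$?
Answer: $18236$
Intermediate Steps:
$U{\left(T,k \right)} = \frac{25}{3} + \frac{5 T}{3}$ ($U{\left(T,k \right)} = \frac{5 \left(5 + T\right)}{3} = \frac{25}{3} + \frac{5 T}{3}$)
$o{\left(l \right)} = - \frac{l}{3}$
$\left(-273 + g{\left(23 \right)}\right) \left(o{\left(8 \right)} - 6 U{\left(1,6 \right)}\right) = \left(-273 - 18\right) \left(\left(- \frac{1}{3}\right) 8 - 6 \left(\frac{25}{3} + \frac{5}{3} \cdot 1\right)\right) = - 291 \left(- \frac{8}{3} - 6 \left(\frac{25}{3} + \frac{5}{3}\right)\right) = - 291 \left(- \frac{8}{3} - 60\right) = \left(-291\right) \left(- \frac{188}{3}\right) = 18236$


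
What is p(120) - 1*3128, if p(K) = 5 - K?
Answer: -3243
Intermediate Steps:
p(120) - 1*3128 = (5 - 1*120) - 1*3128 = (5 - 120) - 3128 = -115 - 3128 = -3243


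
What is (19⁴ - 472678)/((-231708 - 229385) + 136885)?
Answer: 342357/324208 ≈ 1.0560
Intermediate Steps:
(19⁴ - 472678)/((-231708 - 229385) + 136885) = (130321 - 472678)/(-461093 + 136885) = -342357/(-324208) = -342357*(-1/324208) = 342357/324208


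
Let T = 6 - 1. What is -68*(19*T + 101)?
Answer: -13328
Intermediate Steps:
T = 5
-68*(19*T + 101) = -68*(19*5 + 101) = -68*(95 + 101) = -68*196 = -13328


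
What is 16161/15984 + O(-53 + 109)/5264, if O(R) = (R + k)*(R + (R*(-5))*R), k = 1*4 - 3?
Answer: -42112403/250416 ≈ -168.17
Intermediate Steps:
k = 1 (k = 4 - 3 = 1)
O(R) = (1 + R)*(R - 5*R**2) (O(R) = (R + 1)*(R + (R*(-5))*R) = (1 + R)*(R + (-5*R)*R) = (1 + R)*(R - 5*R**2))
16161/15984 + O(-53 + 109)/5264 = 16161/15984 + ((-53 + 109)*(1 - 5*(-53 + 109)**2 - 4*(-53 + 109)))/5264 = 16161*(1/15984) + (56*(1 - 5*56**2 - 4*56))*(1/5264) = 5387/5328 + (56*(1 - 5*3136 - 224))*(1/5264) = 5387/5328 + (56*(1 - 15680 - 224))*(1/5264) = 5387/5328 + (56*(-15903))*(1/5264) = 5387/5328 - 890568*1/5264 = 5387/5328 - 15903/94 = -42112403/250416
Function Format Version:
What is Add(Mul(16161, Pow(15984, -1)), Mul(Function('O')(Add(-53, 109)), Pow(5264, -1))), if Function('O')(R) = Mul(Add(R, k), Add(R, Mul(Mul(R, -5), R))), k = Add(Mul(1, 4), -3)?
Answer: Rational(-42112403, 250416) ≈ -168.17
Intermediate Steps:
k = 1 (k = Add(4, -3) = 1)
Function('O')(R) = Mul(Add(1, R), Add(R, Mul(-5, Pow(R, 2)))) (Function('O')(R) = Mul(Add(R, 1), Add(R, Mul(Mul(R, -5), R))) = Mul(Add(1, R), Add(R, Mul(Mul(-5, R), R))) = Mul(Add(1, R), Add(R, Mul(-5, Pow(R, 2)))))
Add(Mul(16161, Pow(15984, -1)), Mul(Function('O')(Add(-53, 109)), Pow(5264, -1))) = Add(Mul(16161, Pow(15984, -1)), Mul(Mul(Add(-53, 109), Add(1, Mul(-5, Pow(Add(-53, 109), 2)), Mul(-4, Add(-53, 109)))), Pow(5264, -1))) = Add(Mul(16161, Rational(1, 15984)), Mul(Mul(56, Add(1, Mul(-5, Pow(56, 2)), Mul(-4, 56))), Rational(1, 5264))) = Add(Rational(5387, 5328), Mul(Mul(56, Add(1, Mul(-5, 3136), -224)), Rational(1, 5264))) = Add(Rational(5387, 5328), Mul(Mul(56, Add(1, -15680, -224)), Rational(1, 5264))) = Add(Rational(5387, 5328), Mul(Mul(56, -15903), Rational(1, 5264))) = Add(Rational(5387, 5328), Mul(-890568, Rational(1, 5264))) = Add(Rational(5387, 5328), Rational(-15903, 94)) = Rational(-42112403, 250416)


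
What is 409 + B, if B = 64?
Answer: 473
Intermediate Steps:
409 + B = 409 + 64 = 473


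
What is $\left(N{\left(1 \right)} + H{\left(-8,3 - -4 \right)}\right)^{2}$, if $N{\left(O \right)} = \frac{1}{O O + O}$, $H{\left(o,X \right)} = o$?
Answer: $\frac{225}{4} \approx 56.25$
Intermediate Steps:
$N{\left(O \right)} = \frac{1}{O + O^{2}}$ ($N{\left(O \right)} = \frac{1}{O^{2} + O} = \frac{1}{O + O^{2}}$)
$\left(N{\left(1 \right)} + H{\left(-8,3 - -4 \right)}\right)^{2} = \left(\frac{1}{1 \left(1 + 1\right)} - 8\right)^{2} = \left(1 \cdot \frac{1}{2} - 8\right)^{2} = \left(\frac{1}{2} - 8\right)^{2} = \left(- \frac{15}{2}\right)^{2} = \frac{225}{4}$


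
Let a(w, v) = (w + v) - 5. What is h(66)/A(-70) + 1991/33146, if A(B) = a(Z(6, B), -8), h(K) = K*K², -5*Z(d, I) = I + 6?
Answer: -47646710089/33146 ≈ -1.4375e+6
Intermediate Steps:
Z(d, I) = -6/5 - I/5 (Z(d, I) = -(I + 6)/5 = -(6 + I)/5 = -6/5 - I/5)
a(w, v) = -5 + v + w (a(w, v) = (v + w) - 5 = -5 + v + w)
h(K) = K³
A(B) = -71/5 - B/5 (A(B) = -5 - 8 + (-6/5 - B/5) = -71/5 - B/5)
h(66)/A(-70) + 1991/33146 = 66³/(-71/5 - ⅕*(-70)) + 1991/33146 = 287496/(-71/5 + 14) + 1991*(1/33146) = 287496/(-⅕) + 1991/33146 = 287496*(-5) + 1991/33146 = -1437480 + 1991/33146 = -47646710089/33146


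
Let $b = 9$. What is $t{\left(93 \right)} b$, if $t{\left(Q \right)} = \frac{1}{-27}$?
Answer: $- \frac{1}{3} \approx -0.33333$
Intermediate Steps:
$t{\left(Q \right)} = - \frac{1}{27}$
$t{\left(93 \right)} b = \left(- \frac{1}{27}\right) 9 = - \frac{1}{3}$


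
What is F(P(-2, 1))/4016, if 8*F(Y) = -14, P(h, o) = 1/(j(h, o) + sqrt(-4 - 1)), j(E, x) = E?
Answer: -7/16064 ≈ -0.00043576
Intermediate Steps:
P(h, o) = 1/(h + I*sqrt(5)) (P(h, o) = 1/(h + sqrt(-4 - 1)) = 1/(h + sqrt(-5)) = 1/(h + I*sqrt(5)))
F(Y) = -7/4 (F(Y) = (1/8)*(-14) = -7/4)
F(P(-2, 1))/4016 = -7/4/4016 = -7/4*1/4016 = -7/16064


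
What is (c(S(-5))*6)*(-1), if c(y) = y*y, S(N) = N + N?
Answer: -600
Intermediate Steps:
S(N) = 2*N
c(y) = y²
(c(S(-5))*6)*(-1) = ((2*(-5))²*6)*(-1) = ((-10)²*6)*(-1) = (100*6)*(-1) = 600*(-1) = -600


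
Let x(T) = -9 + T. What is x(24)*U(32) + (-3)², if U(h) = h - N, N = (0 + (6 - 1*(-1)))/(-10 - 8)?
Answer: 2969/6 ≈ 494.83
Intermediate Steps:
N = -7/18 (N = (0 + (6 + 1))/(-18) = (0 + 7)*(-1/18) = 7*(-1/18) = -7/18 ≈ -0.38889)
U(h) = 7/18 + h (U(h) = h - 1*(-7/18) = h + 7/18 = 7/18 + h)
x(24)*U(32) + (-3)² = (-9 + 24)*(7/18 + 32) + (-3)² = 15*(583/18) + 9 = 2915/6 + 9 = 2969/6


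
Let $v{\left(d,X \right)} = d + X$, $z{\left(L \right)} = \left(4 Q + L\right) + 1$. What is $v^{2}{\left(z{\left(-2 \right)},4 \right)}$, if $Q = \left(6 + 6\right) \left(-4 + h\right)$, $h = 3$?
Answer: $2025$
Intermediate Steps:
$Q = -12$ ($Q = \left(6 + 6\right) \left(-4 + 3\right) = 12 \left(-1\right) = -12$)
$z{\left(L \right)} = -47 + L$ ($z{\left(L \right)} = \left(4 \left(-12\right) + L\right) + 1 = \left(-48 + L\right) + 1 = -47 + L$)
$v{\left(d,X \right)} = X + d$
$v^{2}{\left(z{\left(-2 \right)},4 \right)} = \left(4 - 49\right)^{2} = \left(-45\right)^{2} = 2025$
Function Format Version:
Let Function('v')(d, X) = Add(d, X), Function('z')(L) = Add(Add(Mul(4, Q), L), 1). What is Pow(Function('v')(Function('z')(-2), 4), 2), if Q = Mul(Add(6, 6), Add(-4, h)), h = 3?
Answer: 2025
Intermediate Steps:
Q = -12 (Q = Mul(Add(6, 6), Add(-4, 3)) = Mul(12, -1) = -12)
Function('z')(L) = Add(-47, L) (Function('z')(L) = Add(Add(Mul(4, -12), L), 1) = Add(Add(-48, L), 1) = Add(-47, L))
Function('v')(d, X) = Add(X, d)
Pow(Function('v')(Function('z')(-2), 4), 2) = Pow(Add(4, Add(-47, -2)), 2) = Pow(Add(4, -49), 2) = Pow(-45, 2) = 2025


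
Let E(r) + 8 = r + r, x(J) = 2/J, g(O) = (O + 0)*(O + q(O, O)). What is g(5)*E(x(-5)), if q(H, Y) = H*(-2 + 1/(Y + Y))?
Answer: 198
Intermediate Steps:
q(H, Y) = H*(-2 + 1/(2*Y))
g(O) = O*(½ - O) (g(O) = (O + 0)*(O + (-2*O + O/(2*O))) = O*(O + (-2*O + ½)) = O*(O + (½ - 2*O)) = O*(½ - O))
E(r) = -8 + 2*r (E(r) = -8 + (r + r) = -8 + 2*r)
g(5)*E(x(-5)) = (5*(½ - 1*5))*(-8 + 2*(2/(-5))) = (5*(½ - 5))*(-8 + 2*(2*(-⅕))) = (5*(-9/2))*(-8 + 2*(-⅖)) = -45*(-8 - ⅘)/2 = -45/2*(-44/5) = 198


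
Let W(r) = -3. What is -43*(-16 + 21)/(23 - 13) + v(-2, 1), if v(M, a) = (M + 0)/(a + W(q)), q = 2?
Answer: -41/2 ≈ -20.500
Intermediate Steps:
v(M, a) = M/(-3 + a) (v(M, a) = (M + 0)/(a - 3) = M/(-3 + a))
-43*(-16 + 21)/(23 - 13) + v(-2, 1) = -43*(-16 + 21)/(23 - 13) - 2/(-3 + 1) = -215/10 - 2/(-2) = -215/10 - 2*(-½) = -43*½ + 1 = -43/2 + 1 = -41/2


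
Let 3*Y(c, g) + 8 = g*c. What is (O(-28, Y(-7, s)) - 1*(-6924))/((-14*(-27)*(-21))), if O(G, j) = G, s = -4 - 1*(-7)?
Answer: -3448/3969 ≈ -0.86873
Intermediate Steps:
s = 3 (s = -4 + 7 = 3)
Y(c, g) = -8/3 + c*g/3 (Y(c, g) = -8/3 + (g*c)/3 = -8/3 + (c*g)/3 = -8/3 + c*g/3)
(O(-28, Y(-7, s)) - 1*(-6924))/((-14*(-27)*(-21))) = (-28 - 1*(-6924))/((-14*(-27)*(-21))) = (-28 + 6924)/((378*(-21))) = 6896/(-7938) = 6896*(-1/7938) = -3448/3969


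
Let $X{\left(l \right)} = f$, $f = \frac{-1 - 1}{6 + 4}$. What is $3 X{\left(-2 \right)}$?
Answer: $- \frac{3}{5} \approx -0.6$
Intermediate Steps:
$f = - \frac{1}{5}$ ($f = - \frac{2}{10} = \left(-2\right) \frac{1}{10} = - \frac{1}{5} \approx -0.2$)
$X{\left(l \right)} = - \frac{1}{5}$
$3 X{\left(-2 \right)} = 3 \left(- \frac{1}{5}\right) = - \frac{3}{5}$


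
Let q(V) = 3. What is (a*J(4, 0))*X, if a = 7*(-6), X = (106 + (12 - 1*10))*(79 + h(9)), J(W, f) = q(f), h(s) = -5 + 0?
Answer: -1006992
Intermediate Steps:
h(s) = -5
J(W, f) = 3
X = 7992 (X = (106 + (12 - 1*10))*(79 - 5) = (106 + (12 - 10))*74 = (106 + 2)*74 = 108*74 = 7992)
a = -42
(a*J(4, 0))*X = -42*3*7992 = -126*7992 = -1006992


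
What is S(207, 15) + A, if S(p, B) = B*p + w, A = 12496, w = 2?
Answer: 15603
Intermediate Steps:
S(p, B) = 2 + B*p (S(p, B) = B*p + 2 = 2 + B*p)
S(207, 15) + A = (2 + 15*207) + 12496 = (2 + 3105) + 12496 = 3107 + 12496 = 15603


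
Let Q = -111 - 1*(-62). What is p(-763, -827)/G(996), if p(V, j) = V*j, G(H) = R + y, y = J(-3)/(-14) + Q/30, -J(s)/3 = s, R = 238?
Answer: 66255105/24751 ≈ 2676.9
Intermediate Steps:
Q = -49 (Q = -111 + 62 = -49)
J(s) = -3*s
y = -239/105 (y = -3*(-3)/(-14) - 49/30 = 9*(-1/14) - 49*1/30 = -9/14 - 49/30 = -239/105 ≈ -2.2762)
G(H) = 24751/105 (G(H) = 238 - 239/105 = 24751/105)
p(-763, -827)/G(996) = (-763*(-827))/(24751/105) = 631001*(105/24751) = 66255105/24751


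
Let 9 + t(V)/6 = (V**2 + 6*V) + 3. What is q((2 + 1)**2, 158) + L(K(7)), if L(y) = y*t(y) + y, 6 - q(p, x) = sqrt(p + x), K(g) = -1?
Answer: 71 - sqrt(167) ≈ 58.077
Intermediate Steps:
t(V) = -36 + 6*V**2 + 36*V (t(V) = -54 + 6*((V**2 + 6*V) + 3) = -54 + 6*(3 + V**2 + 6*V) = -54 + (18 + 6*V**2 + 36*V) = -36 + 6*V**2 + 36*V)
q(p, x) = 6 - sqrt(p + x)
L(y) = y + y*(-36 + 6*y**2 + 36*y) (L(y) = y*(-36 + 6*y**2 + 36*y) + y = y + y*(-36 + 6*y**2 + 36*y))
q((2 + 1)**2, 158) + L(K(7)) = (6 - sqrt((2 + 1)**2 + 158)) - (-35 + 6*(-1)**2 + 36*(-1)) = (6 - sqrt(3**2 + 158)) - (-35 + 6*1 - 36) = (6 - sqrt(9 + 158)) - (-35 + 6 - 36) = (6 - sqrt(167)) - 1*(-65) = (6 - sqrt(167)) + 65 = 71 - sqrt(167)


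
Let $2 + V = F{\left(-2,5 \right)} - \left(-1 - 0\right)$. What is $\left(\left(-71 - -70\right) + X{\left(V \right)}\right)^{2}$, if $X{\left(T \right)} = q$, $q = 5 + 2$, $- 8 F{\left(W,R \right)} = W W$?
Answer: $36$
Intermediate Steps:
$F{\left(W,R \right)} = - \frac{W^{2}}{8}$ ($F{\left(W,R \right)} = - \frac{W W}{8} = - \frac{W^{2}}{8}$)
$V = - \frac{3}{2}$ ($V = -2 - \left(-1 + 0 + \frac{1}{2}\right) = -2 - - \frac{1}{2} = -2 + \left(- \frac{1}{2} + 1\right) = -2 + \frac{1}{2} = - \frac{3}{2} \approx -1.5$)
$q = 7$
$X{\left(T \right)} = 7$
$\left(\left(-71 - -70\right) + X{\left(V \right)}\right)^{2} = \left(\left(-71 - -70\right) + 7\right)^{2} = \left(\left(-71 + 70\right) + 7\right)^{2} = \left(-1 + 7\right)^{2} = 6^{2} = 36$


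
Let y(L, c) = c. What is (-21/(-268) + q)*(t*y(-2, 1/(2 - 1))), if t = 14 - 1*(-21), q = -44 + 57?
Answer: 122675/268 ≈ 457.74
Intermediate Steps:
q = 13
t = 35 (t = 14 + 21 = 35)
(-21/(-268) + q)*(t*y(-2, 1/(2 - 1))) = (-21/(-268) + 13)*(35/(2 - 1)) = (-21*(-1/268) + 13)*(35/1) = (21/268 + 13)*(35*1) = (3505/268)*35 = 122675/268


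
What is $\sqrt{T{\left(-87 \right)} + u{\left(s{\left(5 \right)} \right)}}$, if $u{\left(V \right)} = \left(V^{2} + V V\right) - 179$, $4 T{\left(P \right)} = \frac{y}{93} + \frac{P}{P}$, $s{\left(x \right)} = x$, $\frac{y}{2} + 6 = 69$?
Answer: $\frac{i \sqrt{493613}}{62} \approx 11.332 i$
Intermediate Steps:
$y = 126$ ($y = -12 + 2 \cdot 69 = -12 + 138 = 126$)
$T{\left(P \right)} = \frac{73}{124}$ ($T{\left(P \right)} = \frac{\frac{126}{93} + \frac{P}{P}}{4} = \frac{126 \cdot \frac{1}{93} + 1}{4} = \frac{\frac{42}{31} + 1}{4} = \frac{1}{4} \cdot \frac{73}{31} = \frac{73}{124}$)
$u{\left(V \right)} = -179 + 2 V^{2}$ ($u{\left(V \right)} = \left(V^{2} + V^{2}\right) - 179 = 2 V^{2} - 179 = -179 + 2 V^{2}$)
$\sqrt{T{\left(-87 \right)} + u{\left(s{\left(5 \right)} \right)}} = \sqrt{\frac{73}{124} - \left(179 - 2 \cdot 5^{2}\right)} = \sqrt{\frac{73}{124} + \left(-179 + 2 \cdot 25\right)} = \sqrt{\frac{73}{124} + \left(-179 + 50\right)} = \sqrt{\frac{73}{124} - 129} = \sqrt{- \frac{15923}{124}} = \frac{i \sqrt{493613}}{62}$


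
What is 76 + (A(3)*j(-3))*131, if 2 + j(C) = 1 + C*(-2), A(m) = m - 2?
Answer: 731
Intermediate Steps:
A(m) = -2 + m
j(C) = -1 - 2*C (j(C) = -2 + (1 + C*(-2)) = -2 + (1 - 2*C) = -1 - 2*C)
76 + (A(3)*j(-3))*131 = 76 + ((-2 + 3)*(-1 - 2*(-3)))*131 = 76 + (1*(-1 + 6))*131 = 76 + (1*5)*131 = 76 + 5*131 = 76 + 655 = 731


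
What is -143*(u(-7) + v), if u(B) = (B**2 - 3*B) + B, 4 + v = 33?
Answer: -13156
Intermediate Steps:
v = 29 (v = -4 + 33 = 29)
u(B) = B**2 - 2*B
-143*(u(-7) + v) = -143*(-7*(-2 - 7) + 29) = -143*(-7*(-9) + 29) = -143*(63 + 29) = -143*92 = -13156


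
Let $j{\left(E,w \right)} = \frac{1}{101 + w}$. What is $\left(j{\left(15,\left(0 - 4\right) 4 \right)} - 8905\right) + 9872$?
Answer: $\frac{82196}{85} \approx 967.01$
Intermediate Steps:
$\left(j{\left(15,\left(0 - 4\right) 4 \right)} - 8905\right) + 9872 = \left(\frac{1}{101 + \left(0 - 4\right) 4} - 8905\right) + 9872 = \left(\frac{1}{101 - 16} - 8905\right) + 9872 = \left(\frac{1}{85} - 8905\right) + 9872 = - \frac{756924}{85} + 9872 = \frac{82196}{85}$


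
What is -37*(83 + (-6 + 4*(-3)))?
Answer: -2405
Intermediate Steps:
-37*(83 + (-6 + 4*(-3))) = -37*(83 + (-6 - 12)) = -37*(83 - 18) = -37*65 = -2405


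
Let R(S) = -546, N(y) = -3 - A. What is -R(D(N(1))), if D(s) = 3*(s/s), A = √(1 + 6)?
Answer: 546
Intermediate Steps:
A = √7 ≈ 2.6458
N(y) = -3 - √7
D(s) = 3 (D(s) = 3*1 = 3)
-R(D(N(1))) = -1*(-546) = 546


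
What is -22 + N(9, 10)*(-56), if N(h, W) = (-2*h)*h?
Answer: 9050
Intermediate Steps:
N(h, W) = -2*h²
-22 + N(9, 10)*(-56) = -22 - 2*9²*(-56) = -22 - 2*81*(-56) = -22 - 162*(-56) = -22 + 9072 = 9050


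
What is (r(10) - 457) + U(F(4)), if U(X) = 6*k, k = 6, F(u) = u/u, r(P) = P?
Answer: -411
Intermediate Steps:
F(u) = 1
U(X) = 36 (U(X) = 6*6 = 36)
(r(10) - 457) + U(F(4)) = (10 - 457) + 36 = -447 + 36 = -411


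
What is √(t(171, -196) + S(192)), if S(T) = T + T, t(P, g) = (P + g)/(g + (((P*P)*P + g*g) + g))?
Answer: √389895345979621/1007647 ≈ 19.596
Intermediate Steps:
t(P, g) = (P + g)/(P³ + g² + 2*g) (t(P, g) = (P + g)/(g + ((P²*P + g²) + g)) = (P + g)/(g + ((P³ + g²) + g)) = (P + g)/(g + (g + P³ + g²)) = (P + g)/(P³ + g² + 2*g))
S(T) = 2*T
√(t(171, -196) + S(192)) = √((171 - 196)/(171³ + (-196)² + 2*(-196)) + 2*192) = √(-25/(5000211 + 38416 - 392) + 384) = √(-25/5038235 + 384) = √((1/5038235)*(-25) + 384) = √(-5/1007647 + 384) = √(386936443/1007647) = √389895345979621/1007647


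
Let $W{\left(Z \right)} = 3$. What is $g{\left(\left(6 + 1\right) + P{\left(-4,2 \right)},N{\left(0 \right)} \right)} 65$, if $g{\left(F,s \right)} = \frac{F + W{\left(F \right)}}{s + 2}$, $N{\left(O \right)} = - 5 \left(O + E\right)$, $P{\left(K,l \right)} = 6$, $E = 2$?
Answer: $-130$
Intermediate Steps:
$N{\left(O \right)} = -10 - 5 O$ ($N{\left(O \right)} = - 5 \left(O + 2\right) = - 5 \left(2 + O\right) = -10 - 5 O$)
$g{\left(F,s \right)} = \frac{3 + F}{2 + s}$ ($g{\left(F,s \right)} = \frac{F + 3}{s + 2} = \frac{3 + F}{2 + s}$)
$g{\left(\left(6 + 1\right) + P{\left(-4,2 \right)},N{\left(0 \right)} \right)} 65 = \frac{3 + \left(\left(6 + 1\right) + 6\right)}{2 - 10} \cdot 65 = \frac{3 + \left(7 + 6\right)}{2 + \left(-10 + 0\right)} 65 = \frac{3 + 13}{2 - 10} \cdot 65 = \frac{1}{-8} \cdot 16 \cdot 65 = \left(- \frac{1}{8}\right) 16 \cdot 65 = \left(-2\right) 65 = -130$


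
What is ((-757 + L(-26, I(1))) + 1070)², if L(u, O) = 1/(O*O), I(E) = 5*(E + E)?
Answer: 979752601/10000 ≈ 97975.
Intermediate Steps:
I(E) = 10*E (I(E) = 5*(2*E) = 10*E)
L(u, O) = O⁻² (L(u, O) = 1/(O²) = O⁻²)
((-757 + L(-26, I(1))) + 1070)² = ((-757 + (10*1)⁻²) + 1070)² = ((-757 + 10⁻²) + 1070)² = ((-757 + 1/100) + 1070)² = (-75699/100 + 1070)² = (31301/100)² = 979752601/10000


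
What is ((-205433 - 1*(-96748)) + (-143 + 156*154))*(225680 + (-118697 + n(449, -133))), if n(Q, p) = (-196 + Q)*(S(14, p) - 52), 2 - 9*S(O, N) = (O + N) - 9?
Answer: -24800449244/3 ≈ -8.2668e+9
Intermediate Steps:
S(O, N) = 11/9 - N/9 - O/9 (S(O, N) = 2/9 - ((O + N) - 9)/9 = 2/9 - ((N + O) - 9)/9 = 2/9 - (-9 + N + O)/9 = 2/9 + (1 - N/9 - O/9) = 11/9 - N/9 - O/9)
n(Q, p) = (-196 + Q)*(-157/3 - p/9) (n(Q, p) = (-196 + Q)*((11/9 - p/9 - 1/9*14) - 52) = (-196 + Q)*((11/9 - p/9 - 14/9) - 52) = (-196 + Q)*((-1/3 - p/9) - 52) = (-196 + Q)*(-157/3 - p/9))
((-205433 - 1*(-96748)) + (-143 + 156*154))*(225680 + (-118697 + n(449, -133))) = ((-205433 - 1*(-96748)) + (-143 + 156*154))*(225680 + (-118697 + (30772/3 - 157/3*449 + (196/9)*(-133) - 1/9*449*(-133)))) = ((-205433 + 96748) + (-143 + 24024))*(225680 + (-118697 + (30772/3 - 70493/3 - 26068/9 + 59717/9))) = (-108685 + 23881)*(225680 + (-118697 - 85514/9)) = -84804*(225680 - 1153787/9) = -84804*877333/9 = -24800449244/3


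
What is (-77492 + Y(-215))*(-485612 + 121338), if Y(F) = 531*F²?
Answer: -8913050039342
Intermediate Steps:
(-77492 + Y(-215))*(-485612 + 121338) = (-77492 + 531*(-215)²)*(-485612 + 121338) = (-77492 + 531*46225)*(-364274) = (-77492 + 24545475)*(-364274) = 24467983*(-364274) = -8913050039342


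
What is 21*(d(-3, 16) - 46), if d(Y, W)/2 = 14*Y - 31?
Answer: -4032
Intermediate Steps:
d(Y, W) = -62 + 28*Y (d(Y, W) = 2*(14*Y - 31) = 2*(-31 + 14*Y) = -62 + 28*Y)
21*(d(-3, 16) - 46) = 21*((-62 + 28*(-3)) - 46) = 21*((-62 - 84) - 46) = 21*(-146 - 46) = 21*(-192) = -4032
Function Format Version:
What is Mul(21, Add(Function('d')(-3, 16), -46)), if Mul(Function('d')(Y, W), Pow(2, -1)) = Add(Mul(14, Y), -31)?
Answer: -4032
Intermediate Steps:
Function('d')(Y, W) = Add(-62, Mul(28, Y)) (Function('d')(Y, W) = Mul(2, Add(Mul(14, Y), -31)) = Mul(2, Add(-31, Mul(14, Y))) = Add(-62, Mul(28, Y)))
Mul(21, Add(Function('d')(-3, 16), -46)) = Mul(21, Add(Add(-62, Mul(28, -3)), -46)) = Mul(21, Add(Add(-62, -84), -46)) = Mul(21, Add(-146, -46)) = Mul(21, -192) = -4032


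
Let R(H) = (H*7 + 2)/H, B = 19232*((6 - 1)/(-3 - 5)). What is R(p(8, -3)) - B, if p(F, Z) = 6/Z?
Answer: 12026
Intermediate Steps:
B = -12020 (B = 19232*(5/(-8)) = 19232*(5*(-1/8)) = 19232*(-5/8) = -12020)
R(H) = (2 + 7*H)/H (R(H) = (7*H + 2)/H = (2 + 7*H)/H)
R(p(8, -3)) - B = (7 + 2/((6/(-3)))) - 1*(-12020) = (7 + 2/((6*(-1/3)))) + 12020 = (7 + 2/(-2)) + 12020 = (7 + 2*(-1/2)) + 12020 = (7 - 1) + 12020 = 6 + 12020 = 12026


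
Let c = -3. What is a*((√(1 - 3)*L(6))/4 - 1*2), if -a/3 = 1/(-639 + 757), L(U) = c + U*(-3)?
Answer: 3/59 + 63*I*√2/472 ≈ 0.050847 + 0.18876*I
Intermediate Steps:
L(U) = -3 - 3*U (L(U) = -3 + U*(-3) = -3 - 3*U)
a = -3/118 (a = -3/(-639 + 757) = -3/118 ≈ -0.025424)
a*((√(1 - 3)*L(6))/4 - 1*2) = -3*((√(1 - 3)*(-3 - 3*6))/4 - 1*2)/118 = -3*((√(-2)*(-3 - 18))*(¼) - 2)/118 = -3*(((I*√2)*(-21))*(¼) - 2)/118 = -3*(-21*I*√2*(¼) - 2)/118 = -3*(-21*I*√2/4 - 2)/118 = -3*(-2 - 21*I*√2/4)/118 = 3/59 + 63*I*√2/472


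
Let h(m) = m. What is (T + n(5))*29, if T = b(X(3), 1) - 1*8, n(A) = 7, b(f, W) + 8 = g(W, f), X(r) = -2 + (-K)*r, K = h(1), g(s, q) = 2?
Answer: -203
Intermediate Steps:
K = 1
X(r) = -2 - r (X(r) = -2 + (-1*1)*r = -2 - r)
b(f, W) = -6 (b(f, W) = -8 + 2 = -6)
T = -14 (T = -6 - 1*8 = -6 - 8 = -14)
(T + n(5))*29 = (-14 + 7)*29 = -7*29 = -203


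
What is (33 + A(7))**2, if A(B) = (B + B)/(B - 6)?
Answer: 2209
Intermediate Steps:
A(B) = 2*B/(-6 + B) (A(B) = (2*B)/(-6 + B) = 2*B/(-6 + B))
(33 + A(7))**2 = (33 + 2*7/(-6 + 7))**2 = (33 + 2*7/1)**2 = (33 + 2*7*1)**2 = (33 + 14)**2 = 47**2 = 2209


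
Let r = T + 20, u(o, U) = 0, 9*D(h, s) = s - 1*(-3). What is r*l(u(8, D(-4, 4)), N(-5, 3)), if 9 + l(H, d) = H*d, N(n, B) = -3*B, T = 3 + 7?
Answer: -270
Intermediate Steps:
D(h, s) = 1/3 + s/9 (D(h, s) = (s - 1*(-3))/9 = (s + 3)/9 = (3 + s)/9 = 1/3 + s/9)
T = 10
r = 30 (r = 10 + 20 = 30)
l(H, d) = -9 + H*d
r*l(u(8, D(-4, 4)), N(-5, 3)) = 30*(-9 + 0*(-3*3)) = 30*(-9 + 0*(-9)) = 30*(-9 + 0) = 30*(-9) = -270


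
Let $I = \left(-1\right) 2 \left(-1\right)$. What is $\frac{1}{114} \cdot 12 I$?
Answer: $\frac{4}{19} \approx 0.21053$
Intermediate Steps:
$I = 2$ ($I = \left(-2\right) \left(-1\right) = 2$)
$\frac{1}{114} \cdot 12 I = \frac{1}{114} \cdot 12 \cdot 2 = \frac{2}{19} \cdot 2 = \frac{4}{19}$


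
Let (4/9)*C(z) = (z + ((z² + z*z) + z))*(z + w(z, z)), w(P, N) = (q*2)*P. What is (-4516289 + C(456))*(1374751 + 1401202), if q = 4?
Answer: 10670949784435151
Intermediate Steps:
w(P, N) = 8*P (w(P, N) = (4*2)*P = 8*P)
C(z) = 81*z*(2*z + 2*z²)/4 (C(z) = 9*((z + ((z² + z*z) + z))*(z + 8*z))/4 = 9*((z + ((z² + z²) + z))*(9*z))/4 = 9*((z + (2*z² + z))*(9*z))/4 = 9*((z + (z + 2*z²))*(9*z))/4 = 9*((2*z + 2*z²)*(9*z))/4 = 9*(9*z*(2*z + 2*z²))/4 = 81*z*(2*z + 2*z²)/4)
(-4516289 + C(456))*(1374751 + 1401202) = (-4516289 + (81/2)*456²*(1 + 456))*(1374751 + 1401202) = (-4516289 + (81/2)*207936*457)*2775953 = (-4516289 + 3848583456)*2775953 = 3844067167*2775953 = 10670949784435151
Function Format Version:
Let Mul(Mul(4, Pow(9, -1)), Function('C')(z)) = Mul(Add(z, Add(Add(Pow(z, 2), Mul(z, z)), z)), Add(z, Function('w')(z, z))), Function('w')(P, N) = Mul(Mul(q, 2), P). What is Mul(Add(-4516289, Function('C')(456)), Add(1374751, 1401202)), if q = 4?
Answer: 10670949784435151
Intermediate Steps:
Function('w')(P, N) = Mul(8, P) (Function('w')(P, N) = Mul(Mul(4, 2), P) = Mul(8, P))
Function('C')(z) = Mul(Rational(81, 4), z, Add(Mul(2, z), Mul(2, Pow(z, 2)))) (Function('C')(z) = Mul(Rational(9, 4), Mul(Add(z, Add(Add(Pow(z, 2), Mul(z, z)), z)), Add(z, Mul(8, z)))) = Mul(Rational(9, 4), Mul(Add(z, Add(Add(Pow(z, 2), Pow(z, 2)), z)), Mul(9, z))) = Mul(Rational(9, 4), Mul(Add(z, Add(Mul(2, Pow(z, 2)), z)), Mul(9, z))) = Mul(Rational(9, 4), Mul(Add(z, Add(z, Mul(2, Pow(z, 2)))), Mul(9, z))) = Mul(Rational(9, 4), Mul(Add(Mul(2, z), Mul(2, Pow(z, 2))), Mul(9, z))) = Mul(Rational(9, 4), Mul(9, z, Add(Mul(2, z), Mul(2, Pow(z, 2))))) = Mul(Rational(81, 4), z, Add(Mul(2, z), Mul(2, Pow(z, 2)))))
Mul(Add(-4516289, Function('C')(456)), Add(1374751, 1401202)) = Mul(Add(-4516289, Mul(Rational(81, 2), Pow(456, 2), Add(1, 456))), Add(1374751, 1401202)) = Mul(Add(-4516289, Mul(Rational(81, 2), 207936, 457)), 2775953) = Mul(Add(-4516289, 3848583456), 2775953) = Mul(3844067167, 2775953) = 10670949784435151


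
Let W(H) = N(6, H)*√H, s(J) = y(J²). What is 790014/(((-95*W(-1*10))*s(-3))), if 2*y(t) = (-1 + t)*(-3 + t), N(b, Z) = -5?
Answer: -131669*I*√10/19000 ≈ -21.914*I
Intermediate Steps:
y(t) = (-1 + t)*(-3 + t)/2 (y(t) = ((-1 + t)*(-3 + t))/2 = (-1 + t)*(-3 + t)/2)
s(J) = 3/2 + J⁴/2 - 2*J² (s(J) = 3/2 + (J²)²/2 - 2*J² = 3/2 + J⁴/2 - 2*J²)
W(H) = -5*√H
790014/(((-95*W(-1*10))*s(-3))) = 790014/(((-(-475)*√(-1*10))*(3/2 + (½)*(-3)⁴ - 2*(-3)²))) = 790014/(((-(-475)*√(-10))*(3/2 + (½)*81 - 2*9))) = 790014/(((-(-475)*I*√10)*(3/2 + 81/2 - 18))) = 790014/((-(-475)*I*√10*24)) = 790014/(((475*I*√10)*24)) = 790014/((11400*I*√10)) = 790014*(-I*√10/114000) = -131669*I*√10/19000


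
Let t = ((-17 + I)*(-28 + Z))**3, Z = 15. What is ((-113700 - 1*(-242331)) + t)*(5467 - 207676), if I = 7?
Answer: -470263518879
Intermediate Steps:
t = 2197000 (t = ((-17 + 7)*(-28 + 15))**3 = (-10*(-13))**3 = 130**3 = 2197000)
((-113700 - 1*(-242331)) + t)*(5467 - 207676) = ((-113700 - 1*(-242331)) + 2197000)*(5467 - 207676) = ((-113700 + 242331) + 2197000)*(-202209) = (128631 + 2197000)*(-202209) = 2325631*(-202209) = -470263518879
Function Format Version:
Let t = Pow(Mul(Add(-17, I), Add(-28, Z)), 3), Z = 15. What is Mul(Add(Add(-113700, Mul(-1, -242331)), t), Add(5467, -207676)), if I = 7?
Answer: -470263518879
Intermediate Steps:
t = 2197000 (t = Pow(Mul(Add(-17, 7), Add(-28, 15)), 3) = Pow(Mul(-10, -13), 3) = Pow(130, 3) = 2197000)
Mul(Add(Add(-113700, Mul(-1, -242331)), t), Add(5467, -207676)) = Mul(Add(Add(-113700, Mul(-1, -242331)), 2197000), Add(5467, -207676)) = Mul(Add(Add(-113700, 242331), 2197000), -202209) = Mul(Add(128631, 2197000), -202209) = Mul(2325631, -202209) = -470263518879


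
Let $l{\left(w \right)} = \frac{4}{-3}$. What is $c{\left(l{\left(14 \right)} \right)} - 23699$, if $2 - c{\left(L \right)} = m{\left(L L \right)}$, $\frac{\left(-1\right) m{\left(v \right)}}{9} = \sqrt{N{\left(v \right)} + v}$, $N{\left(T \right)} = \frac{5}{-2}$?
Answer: $-23697 + \frac{3 i \sqrt{26}}{2} \approx -23697.0 + 7.6485 i$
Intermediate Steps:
$N{\left(T \right)} = - \frac{5}{2}$ ($N{\left(T \right)} = 5 \left(- \frac{1}{2}\right) = - \frac{5}{2}$)
$m{\left(v \right)} = - 9 \sqrt{- \frac{5}{2} + v}$
$l{\left(w \right)} = - \frac{4}{3}$ ($l{\left(w \right)} = 4 \left(- \frac{1}{3}\right) = - \frac{4}{3}$)
$c{\left(L \right)} = 2 + \frac{9 \sqrt{-10 + 4 L^{2}}}{2}$ ($c{\left(L \right)} = 2 - - \frac{9 \sqrt{-10 + 4 L L}}{2} = 2 - - \frac{9 \sqrt{-10 + 4 L^{2}}}{2} = 2 + \frac{9 \sqrt{-10 + 4 L^{2}}}{2}$)
$c{\left(l{\left(14 \right)} \right)} - 23699 = \left(2 + \frac{9 \sqrt{-10 + 4 \left(- \frac{4}{3}\right)^{2}}}{2}\right) - 23699 = \left(2 + \frac{9 \sqrt{-10 + 4 \cdot \frac{16}{9}}}{2}\right) - 23699 = \left(2 + \frac{9 \sqrt{-10 + \frac{64}{9}}}{2}\right) - 23699 = \left(2 + \frac{9 \sqrt{- \frac{26}{9}}}{2}\right) - 23699 = \left(2 + \frac{9 \frac{i \sqrt{26}}{3}}{2}\right) - 23699 = \left(2 + \frac{3 i \sqrt{26}}{2}\right) - 23699 = -23697 + \frac{3 i \sqrt{26}}{2}$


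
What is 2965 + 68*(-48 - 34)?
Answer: -2611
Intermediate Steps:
2965 + 68*(-48 - 34) = 2965 + 68*(-82) = 2965 - 5576 = -2611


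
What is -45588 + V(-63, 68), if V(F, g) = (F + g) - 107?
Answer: -45690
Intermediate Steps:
V(F, g) = -107 + F + g
-45588 + V(-63, 68) = -45588 + (-107 - 63 + 68) = -45588 - 102 = -45690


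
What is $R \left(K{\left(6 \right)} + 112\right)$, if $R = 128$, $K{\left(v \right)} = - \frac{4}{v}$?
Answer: $\frac{42752}{3} \approx 14251.0$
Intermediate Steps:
$R \left(K{\left(6 \right)} + 112\right) = 128 \left(- \frac{4}{6} + 112\right) = 128 \left(\left(-4\right) \frac{1}{6} + 112\right) = 128 \left(- \frac{2}{3} + 112\right) = 128 \cdot \frac{334}{3} = \frac{42752}{3}$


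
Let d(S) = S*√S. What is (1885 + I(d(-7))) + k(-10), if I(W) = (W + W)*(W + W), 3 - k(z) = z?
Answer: 526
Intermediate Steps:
k(z) = 3 - z
d(S) = S^(3/2)
I(W) = 4*W² (I(W) = (2*W)*(2*W) = 4*W²)
(1885 + I(d(-7))) + k(-10) = (1885 + 4*((-7)^(3/2))²) + (3 - 1*(-10)) = (1885 + 4*(-7*I*√7)²) + (3 + 10) = (1885 + 4*(-343)) + 13 = (1885 - 1372) + 13 = 513 + 13 = 526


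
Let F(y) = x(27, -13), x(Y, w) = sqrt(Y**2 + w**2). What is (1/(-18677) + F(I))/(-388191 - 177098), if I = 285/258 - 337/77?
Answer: 1/10557902653 - sqrt(898)/565289 ≈ -5.3011e-5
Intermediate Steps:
I = -21667/6622 (I = 285*(1/258) - 337*1/77 = 95/86 - 337/77 = -21667/6622 ≈ -3.2720)
F(y) = sqrt(898) (F(y) = sqrt(27**2 + (-13)**2) = sqrt(729 + 169) = sqrt(898))
(1/(-18677) + F(I))/(-388191 - 177098) = (1/(-18677) + sqrt(898))/(-388191 - 177098) = (-1/18677 + sqrt(898))/(-565289) = (-1/18677 + sqrt(898))*(-1/565289) = 1/10557902653 - sqrt(898)/565289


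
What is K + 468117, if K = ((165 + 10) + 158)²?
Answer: 579006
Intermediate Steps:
K = 110889 (K = (175 + 158)² = 333² = 110889)
K + 468117 = 110889 + 468117 = 579006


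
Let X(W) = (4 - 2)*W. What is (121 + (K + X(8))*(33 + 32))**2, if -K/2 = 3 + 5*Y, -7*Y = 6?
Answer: 86434209/49 ≈ 1.7640e+6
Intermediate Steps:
Y = -6/7 (Y = -1/7*6 = -6/7 ≈ -0.85714)
K = 18/7 (K = -2*(3 + 5*(-6/7)) = -2*(3 - 30/7) = -2*(-9/7) = 18/7 ≈ 2.5714)
X(W) = 2*W
(121 + (K + X(8))*(33 + 32))**2 = (121 + (18/7 + 2*8)*(33 + 32))**2 = (121 + (18/7 + 16)*65)**2 = (121 + (130/7)*65)**2 = (121 + 8450/7)**2 = (9297/7)**2 = 86434209/49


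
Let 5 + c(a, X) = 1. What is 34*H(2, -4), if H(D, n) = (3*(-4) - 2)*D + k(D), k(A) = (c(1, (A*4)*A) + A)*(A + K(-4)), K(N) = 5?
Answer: -1428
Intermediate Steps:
c(a, X) = -4 (c(a, X) = -5 + 1 = -4)
k(A) = (-4 + A)*(5 + A) (k(A) = (-4 + A)*(A + 5) = (-4 + A)*(5 + A))
H(D, n) = -20 + D**2 - 13*D (H(D, n) = (3*(-4) - 2)*D + (-20 + D + D**2) = (-12 - 2)*D + (-20 + D + D**2) = -14*D + (-20 + D + D**2) = -20 + D**2 - 13*D)
34*H(2, -4) = 34*(-20 + 2**2 - 13*2) = 34*(-20 + 4 - 26) = 34*(-42) = -1428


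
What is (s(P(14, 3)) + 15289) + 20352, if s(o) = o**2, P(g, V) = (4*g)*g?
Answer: 650297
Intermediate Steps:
P(g, V) = 4*g**2
(s(P(14, 3)) + 15289) + 20352 = ((4*14**2)**2 + 15289) + 20352 = ((4*196)**2 + 15289) + 20352 = (784**2 + 15289) + 20352 = (614656 + 15289) + 20352 = 629945 + 20352 = 650297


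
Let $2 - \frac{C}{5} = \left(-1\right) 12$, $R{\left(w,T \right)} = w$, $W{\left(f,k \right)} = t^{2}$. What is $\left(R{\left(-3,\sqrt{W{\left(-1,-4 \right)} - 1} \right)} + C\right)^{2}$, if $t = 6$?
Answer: $4489$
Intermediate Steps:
$W{\left(f,k \right)} = 36$ ($W{\left(f,k \right)} = 6^{2} = 36$)
$C = 70$ ($C = 10 - 5 \left(\left(-1\right) 12\right) = 10 - -60 = 10 + 60 = 70$)
$\left(R{\left(-3,\sqrt{W{\left(-1,-4 \right)} - 1} \right)} + C\right)^{2} = \left(-3 + 70\right)^{2} = 67^{2} = 4489$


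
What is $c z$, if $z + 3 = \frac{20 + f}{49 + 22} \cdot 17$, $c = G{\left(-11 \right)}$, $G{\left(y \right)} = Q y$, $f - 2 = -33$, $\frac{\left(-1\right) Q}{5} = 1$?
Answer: $- \frac{22000}{71} \approx -309.86$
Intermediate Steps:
$Q = -5$ ($Q = \left(-5\right) 1 = -5$)
$f = -31$ ($f = 2 - 33 = -31$)
$G{\left(y \right)} = - 5 y$
$c = 55$ ($c = \left(-5\right) \left(-11\right) = 55$)
$z = - \frac{400}{71}$ ($z = -3 + \frac{20 - 31}{49 + 22} \cdot 17 = -3 + - \frac{11}{71} \cdot 17 = -3 + \left(-11\right) \frac{1}{71} \cdot 17 = -3 - \frac{187}{71} = - \frac{400}{71} \approx -5.6338$)
$c z = 55 \left(- \frac{400}{71}\right) = - \frac{22000}{71}$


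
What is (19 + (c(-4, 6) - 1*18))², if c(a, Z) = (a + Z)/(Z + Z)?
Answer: 49/36 ≈ 1.3611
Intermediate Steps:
c(a, Z) = (Z + a)/(2*Z) (c(a, Z) = (Z + a)/((2*Z)) = (Z + a)*(1/(2*Z)) = (Z + a)/(2*Z))
(19 + (c(-4, 6) - 1*18))² = (19 + ((½)*(6 - 4)/6 - 1*18))² = (19 + ((½)*(⅙)*2 - 18))² = (19 + (⅙ - 18))² = (19 - 107/6)² = (7/6)² = 49/36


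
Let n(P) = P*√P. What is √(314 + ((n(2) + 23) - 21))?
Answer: √(316 + 2*√2) ≈ 17.856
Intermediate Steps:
n(P) = P^(3/2)
√(314 + ((n(2) + 23) - 21)) = √(314 + ((2^(3/2) + 23) - 21)) = √(314 + ((2*√2 + 23) - 21)) = √(314 + ((23 + 2*√2) - 21)) = √(314 + (2 + 2*√2)) = √(316 + 2*√2)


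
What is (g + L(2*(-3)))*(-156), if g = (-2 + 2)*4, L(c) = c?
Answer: 936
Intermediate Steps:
g = 0 (g = 0*4 = 0)
(g + L(2*(-3)))*(-156) = (0 + 2*(-3))*(-156) = (0 - 6)*(-156) = -6*(-156) = 936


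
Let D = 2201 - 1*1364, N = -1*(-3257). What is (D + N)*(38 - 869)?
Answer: -3402114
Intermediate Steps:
N = 3257
D = 837 (D = 2201 - 1364 = 837)
(D + N)*(38 - 869) = (837 + 3257)*(38 - 869) = 4094*(-831) = -3402114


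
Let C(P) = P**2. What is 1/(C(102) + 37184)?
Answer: 1/47588 ≈ 2.1014e-5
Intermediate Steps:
1/(C(102) + 37184) = 1/(102**2 + 37184) = 1/(10404 + 37184) = 1/47588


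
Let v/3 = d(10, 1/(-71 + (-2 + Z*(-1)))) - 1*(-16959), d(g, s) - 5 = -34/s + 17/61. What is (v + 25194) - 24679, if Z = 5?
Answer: 3621194/61 ≈ 59364.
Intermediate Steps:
d(g, s) = 322/61 - 34/s (d(g, s) = 5 + (-34/s + 17/61) = 5 + (17/61 - 34/s) = 322/61 - 34/s)
v = 3589779/61 (v = 3*((322/61 - (-2482 - 170)) - 1*(-16959)) = 3*((322/61 - 34/(1/(-71 + (-2 - 5)))) + 16959) = 3*((322/61 - 34/(1/(-71 - 7))) + 16959) = 3*((322/61 - 34/(1/(-78))) + 16959) = 3*((322/61 - 34/(-1/78)) + 16959) = 3*((322/61 - 34*(-78)) + 16959) = 3*((322/61 + 2652) + 16959) = 3*(162094/61 + 16959) = 3*(1196593/61) = 3589779/61 ≈ 58849.)
(v + 25194) - 24679 = (3589779/61 + 25194) - 24679 = 5126613/61 - 24679 = 3621194/61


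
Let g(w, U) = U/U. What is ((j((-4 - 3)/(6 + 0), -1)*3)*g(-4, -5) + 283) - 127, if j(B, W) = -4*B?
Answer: 170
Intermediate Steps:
g(w, U) = 1
((j((-4 - 3)/(6 + 0), -1)*3)*g(-4, -5) + 283) - 127 = ((-4*(-4 - 3)/(6 + 0)*3)*1 + 283) - 127 = ((-(-28)/6*3)*1 + 283) - 127 = ((-4*(-7/6)*3)*1 + 283) - 127 = (((14/3)*3)*1 + 283) - 127 = (14*1 + 283) - 127 = (14 + 283) - 127 = 297 - 127 = 170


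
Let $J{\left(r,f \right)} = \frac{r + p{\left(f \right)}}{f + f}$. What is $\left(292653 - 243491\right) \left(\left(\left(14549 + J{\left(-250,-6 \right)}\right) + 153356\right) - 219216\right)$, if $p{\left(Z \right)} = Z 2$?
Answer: $- \frac{7564434035}{3} \approx -2.5215 \cdot 10^{9}$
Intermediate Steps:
$p{\left(Z \right)} = 2 Z$
$J{\left(r,f \right)} = \frac{r + 2 f}{2 f}$ ($J{\left(r,f \right)} = \frac{r + 2 f}{f + f} = \frac{r + 2 f}{2 f}$)
$\left(292653 - 243491\right) \left(\left(\left(14549 + J{\left(-250,-6 \right)}\right) + 153356\right) - 219216\right) = \left(292653 - 243491\right) \left(\left(\left(14549 + \frac{-6 + \frac{1}{2} \left(-250\right)}{-6}\right) + 153356\right) - 219216\right) = 49162 \left(\left(\left(14549 - \frac{-6 - 125}{6}\right) + 153356\right) - 219216\right) = 49162 \left(\left(\left(14549 - - \frac{131}{6}\right) + 153356\right) - 219216\right) = 49162 \left(\left(\left(14549 + \frac{131}{6}\right) + 153356\right) - 219216\right) = 49162 \left(\left(\frac{87425}{6} + 153356\right) - 219216\right) = 49162 \left(\frac{1007561}{6} - 219216\right) = 49162 \left(- \frac{307735}{6}\right) = - \frac{7564434035}{3}$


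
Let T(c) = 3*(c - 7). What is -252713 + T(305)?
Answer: -251819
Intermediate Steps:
T(c) = -21 + 3*c (T(c) = 3*(-7 + c) = -21 + 3*c)
-252713 + T(305) = -252713 + (-21 + 3*305) = -252713 + (-21 + 915) = -252713 + 894 = -251819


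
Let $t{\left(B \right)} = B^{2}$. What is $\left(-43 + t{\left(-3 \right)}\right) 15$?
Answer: $-510$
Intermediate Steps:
$\left(-43 + t{\left(-3 \right)}\right) 15 = \left(-43 + \left(-3\right)^{2}\right) 15 = \left(-43 + 9\right) 15 = \left(-34\right) 15 = -510$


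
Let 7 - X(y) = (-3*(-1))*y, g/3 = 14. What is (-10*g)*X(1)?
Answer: -1680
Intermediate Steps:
g = 42 (g = 3*14 = 42)
X(y) = 7 - 3*y (X(y) = 7 - (-3*(-1))*y = 7 - 3*y)
(-10*g)*X(1) = (-10*42)*(7 - 3*1) = -420*(7 - 3) = -420*4 = -1680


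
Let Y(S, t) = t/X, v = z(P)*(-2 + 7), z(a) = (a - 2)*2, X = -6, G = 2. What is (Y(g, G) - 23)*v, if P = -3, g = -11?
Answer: 3500/3 ≈ 1166.7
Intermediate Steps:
z(a) = -4 + 2*a (z(a) = (-2 + a)*2 = -4 + 2*a)
v = -50 (v = (-4 + 2*(-3))*(-2 + 7) = (-4 - 6)*5 = -10*5 = -50)
Y(S, t) = -t/6 (Y(S, t) = t/(-6) = t*(-⅙) = -t/6)
(Y(g, G) - 23)*v = (-⅙*2 - 23)*(-50) = (-⅓ - 23)*(-50) = -70/3*(-50) = 3500/3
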